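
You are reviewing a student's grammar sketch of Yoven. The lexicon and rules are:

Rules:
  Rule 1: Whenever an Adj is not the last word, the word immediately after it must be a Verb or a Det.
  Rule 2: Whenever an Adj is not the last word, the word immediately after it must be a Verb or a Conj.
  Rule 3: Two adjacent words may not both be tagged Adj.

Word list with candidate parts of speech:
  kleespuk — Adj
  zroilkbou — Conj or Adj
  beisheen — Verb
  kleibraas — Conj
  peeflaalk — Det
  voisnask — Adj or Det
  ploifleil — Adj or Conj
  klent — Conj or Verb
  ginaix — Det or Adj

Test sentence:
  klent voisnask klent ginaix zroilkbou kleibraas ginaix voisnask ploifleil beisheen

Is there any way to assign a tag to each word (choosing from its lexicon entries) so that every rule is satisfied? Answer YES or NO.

Candidates per position — 1:klent {Conj,Verb}; 2:voisnask {Adj,Det}; 3:klent {Conj,Verb}; 4:ginaix {Det,Adj}; 5:zroilkbou {Conj,Adj}; 6:kleibraas {Conj}; 7:ginaix {Det,Adj}; 8:voisnask {Adj,Det}; 9:ploifleil {Adj,Conj}; 10:beisheen {Verb}.
One satisfying assignment: Verb Adj Verb Det Conj Conj Det Det Adj Verb.
Verifying each rule — rule 1 holds; rule 2 holds; rule 3 holds.

YES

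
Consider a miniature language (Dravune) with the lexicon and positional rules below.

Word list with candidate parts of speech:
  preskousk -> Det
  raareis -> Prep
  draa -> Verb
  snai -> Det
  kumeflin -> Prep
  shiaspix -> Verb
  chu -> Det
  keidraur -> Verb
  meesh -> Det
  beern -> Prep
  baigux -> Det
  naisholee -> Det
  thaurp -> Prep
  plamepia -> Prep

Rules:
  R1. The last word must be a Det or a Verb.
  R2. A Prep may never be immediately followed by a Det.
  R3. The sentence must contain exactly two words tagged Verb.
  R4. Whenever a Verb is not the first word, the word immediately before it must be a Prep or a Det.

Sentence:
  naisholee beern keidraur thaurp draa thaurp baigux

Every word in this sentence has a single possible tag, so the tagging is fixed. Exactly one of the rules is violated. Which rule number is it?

Fixed tagging: Det Prep Verb Prep Verb Prep Det.
Applying the rules: R1 holds, R2 violated, R3 holds, R4 holds.
Only rule 2 fails.

2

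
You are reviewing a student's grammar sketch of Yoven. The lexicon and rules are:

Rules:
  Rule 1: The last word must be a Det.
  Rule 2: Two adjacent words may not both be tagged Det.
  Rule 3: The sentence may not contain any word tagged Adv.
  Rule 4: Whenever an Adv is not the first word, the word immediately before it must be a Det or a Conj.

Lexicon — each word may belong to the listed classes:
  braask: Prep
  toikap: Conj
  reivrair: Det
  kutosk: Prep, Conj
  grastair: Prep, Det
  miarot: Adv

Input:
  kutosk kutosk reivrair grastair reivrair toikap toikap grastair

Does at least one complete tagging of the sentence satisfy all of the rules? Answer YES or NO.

YES

Candidates per position — 1:kutosk {Prep,Conj}; 2:kutosk {Prep,Conj}; 3:reivrair {Det}; 4:grastair {Prep,Det}; 5:reivrair {Det}; 6:toikap {Conj}; 7:toikap {Conj}; 8:grastair {Prep,Det}.
One satisfying assignment: Prep Prep Det Prep Det Conj Conj Det.
Rule-by-rule: rule 1 ✓; rule 2 ✓; rule 3 ✓; rule 4 ✓.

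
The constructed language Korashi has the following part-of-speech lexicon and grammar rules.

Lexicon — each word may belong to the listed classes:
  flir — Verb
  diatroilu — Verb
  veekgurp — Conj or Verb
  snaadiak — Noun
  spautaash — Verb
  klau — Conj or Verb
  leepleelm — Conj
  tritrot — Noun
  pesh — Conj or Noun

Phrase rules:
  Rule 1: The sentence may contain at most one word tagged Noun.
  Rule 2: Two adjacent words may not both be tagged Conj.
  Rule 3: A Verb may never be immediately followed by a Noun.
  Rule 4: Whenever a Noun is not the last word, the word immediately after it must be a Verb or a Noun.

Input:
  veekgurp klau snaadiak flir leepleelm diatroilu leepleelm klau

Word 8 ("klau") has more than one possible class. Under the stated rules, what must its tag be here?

Candidates per position — 1:veekgurp {Conj,Verb}; 2:klau {Conj,Verb}; 3:snaadiak {Noun}; 4:flir {Verb}; 5:leepleelm {Conj}; 6:diatroilu {Verb}; 7:leepleelm {Conj}; 8:klau {Conj,Verb}.
At position 2, choosing Verb makes rule 3 impossible to satisfy; hence Conj.
At position 8, choosing Conj makes rule 2 impossible to satisfy; hence Verb.
At position 1, choosing Conj makes rule 2 impossible to satisfy; hence Verb.
So the tagging must be: Verb Conj Noun Verb Conj Verb Conj Verb.
Rule-by-rule: rule 1 ✓; rule 2 ✓; rule 3 ✓; rule 4 ✓.

Verb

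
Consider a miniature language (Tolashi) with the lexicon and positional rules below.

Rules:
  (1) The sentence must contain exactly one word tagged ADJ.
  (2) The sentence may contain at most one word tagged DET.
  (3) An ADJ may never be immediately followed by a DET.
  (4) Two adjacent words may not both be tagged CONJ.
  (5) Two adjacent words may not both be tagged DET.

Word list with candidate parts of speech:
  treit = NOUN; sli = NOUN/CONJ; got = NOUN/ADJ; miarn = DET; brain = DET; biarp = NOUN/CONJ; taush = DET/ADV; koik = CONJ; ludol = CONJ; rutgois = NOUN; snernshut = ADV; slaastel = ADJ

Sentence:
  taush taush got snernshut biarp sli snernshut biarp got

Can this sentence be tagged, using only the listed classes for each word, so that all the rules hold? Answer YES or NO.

Candidates per position — 1:taush {DET,ADV}; 2:taush {DET,ADV}; 3:got {NOUN,ADJ}; 4:snernshut {ADV}; 5:biarp {NOUN,CONJ}; 6:sli {NOUN,CONJ}; 7:snernshut {ADV}; 8:biarp {NOUN,CONJ}; 9:got {NOUN,ADJ}.
One satisfying assignment: ADV DET NOUN ADV NOUN NOUN ADV CONJ ADJ.
Check: rule 1 ok; rule 2 ok; rule 3 ok; rule 4 ok; rule 5 ok.

YES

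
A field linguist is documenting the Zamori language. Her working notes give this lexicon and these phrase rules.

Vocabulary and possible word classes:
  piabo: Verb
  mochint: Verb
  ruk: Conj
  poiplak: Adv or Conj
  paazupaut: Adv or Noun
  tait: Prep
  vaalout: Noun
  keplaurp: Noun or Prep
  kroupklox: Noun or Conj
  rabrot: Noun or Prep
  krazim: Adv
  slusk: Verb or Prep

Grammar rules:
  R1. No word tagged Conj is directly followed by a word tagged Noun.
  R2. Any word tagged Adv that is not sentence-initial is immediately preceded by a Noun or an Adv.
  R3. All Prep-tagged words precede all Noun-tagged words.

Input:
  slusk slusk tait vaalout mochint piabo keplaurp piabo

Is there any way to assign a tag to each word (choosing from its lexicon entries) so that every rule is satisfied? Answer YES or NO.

YES

Candidates per position — 1:slusk {Verb,Prep}; 2:slusk {Verb,Prep}; 3:tait {Prep}; 4:vaalout {Noun}; 5:mochint {Verb}; 6:piabo {Verb}; 7:keplaurp {Noun,Prep}; 8:piabo {Verb}.
One satisfying assignment: Prep Verb Prep Noun Verb Verb Noun Verb.
Verifying each rule — rule 1 satisfied; rule 2 satisfied; rule 3 satisfied.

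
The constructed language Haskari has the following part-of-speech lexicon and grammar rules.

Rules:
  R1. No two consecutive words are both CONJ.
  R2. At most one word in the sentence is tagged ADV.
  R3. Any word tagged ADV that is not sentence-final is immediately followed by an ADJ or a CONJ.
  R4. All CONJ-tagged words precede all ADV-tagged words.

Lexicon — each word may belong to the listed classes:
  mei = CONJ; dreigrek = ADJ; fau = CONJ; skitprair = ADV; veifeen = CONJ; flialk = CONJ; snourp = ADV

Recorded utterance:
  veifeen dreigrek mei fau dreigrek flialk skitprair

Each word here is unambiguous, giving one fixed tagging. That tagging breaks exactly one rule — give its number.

1

Fixed tagging: CONJ ADJ CONJ CONJ ADJ CONJ ADV.
Checking each rule: R1 fails, R2 ok, R3 ok, R4 ok.
Only rule 1 fails.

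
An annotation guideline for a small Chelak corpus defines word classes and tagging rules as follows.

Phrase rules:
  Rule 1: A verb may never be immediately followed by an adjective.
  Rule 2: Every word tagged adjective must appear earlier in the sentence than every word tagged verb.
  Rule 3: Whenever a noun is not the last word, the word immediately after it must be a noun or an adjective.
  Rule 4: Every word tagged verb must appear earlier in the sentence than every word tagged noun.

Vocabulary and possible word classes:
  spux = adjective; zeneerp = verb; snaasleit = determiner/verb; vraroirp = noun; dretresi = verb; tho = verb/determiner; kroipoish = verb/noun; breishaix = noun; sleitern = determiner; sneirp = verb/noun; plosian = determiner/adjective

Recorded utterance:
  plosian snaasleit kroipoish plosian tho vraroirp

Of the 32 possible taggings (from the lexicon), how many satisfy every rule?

10

Candidates per position — 1:plosian {determiner,adjective}; 2:snaasleit {determiner,verb}; 3:kroipoish {verb,noun}; 4:plosian {determiner,adjective}; 5:tho {verb,determiner}; 6:vraroirp {noun}.
There are 32 candidate sequences in total.
Checking each against the rules leaves 10 sequences.
Count = 10.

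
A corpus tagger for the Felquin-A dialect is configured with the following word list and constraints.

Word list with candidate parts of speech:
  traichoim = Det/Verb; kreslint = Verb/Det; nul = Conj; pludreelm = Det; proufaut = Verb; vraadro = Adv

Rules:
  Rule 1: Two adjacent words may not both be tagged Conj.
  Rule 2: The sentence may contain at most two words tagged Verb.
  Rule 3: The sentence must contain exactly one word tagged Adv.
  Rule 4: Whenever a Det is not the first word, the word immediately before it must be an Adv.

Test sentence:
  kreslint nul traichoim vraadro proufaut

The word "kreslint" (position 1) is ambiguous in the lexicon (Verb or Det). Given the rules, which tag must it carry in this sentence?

Candidates per position — 1:kreslint {Verb,Det}; 2:nul {Conj}; 3:traichoim {Det,Verb}; 4:vraadro {Adv}; 5:proufaut {Verb}.
If word 3 were Det, no tagging could satisfy rule 4; so word 3 is Verb.
If word 1 were Verb, no tagging could satisfy rule 2; so word 1 is Det.
So the tagging must be: Det Conj Verb Adv Verb.
Verifying each rule — rule 1 satisfied; rule 2 satisfied; rule 3 satisfied; rule 4 satisfied.

Det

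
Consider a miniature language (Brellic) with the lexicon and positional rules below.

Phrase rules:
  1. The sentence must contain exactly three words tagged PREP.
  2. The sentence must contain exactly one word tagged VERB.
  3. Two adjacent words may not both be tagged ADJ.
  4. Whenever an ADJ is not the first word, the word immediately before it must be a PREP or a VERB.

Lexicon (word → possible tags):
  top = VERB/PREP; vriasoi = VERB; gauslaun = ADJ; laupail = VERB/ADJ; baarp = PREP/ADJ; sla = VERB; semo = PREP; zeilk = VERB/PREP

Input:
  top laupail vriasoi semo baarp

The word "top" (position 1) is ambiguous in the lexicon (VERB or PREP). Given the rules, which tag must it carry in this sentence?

PREP

Candidates per position — 1:top {VERB,PREP}; 2:laupail {VERB,ADJ}; 3:vriasoi {VERB}; 4:semo {PREP}; 5:baarp {PREP,ADJ}.
Position 1: VERB is ruled out by rule 1; that leaves PREP.
Position 2: VERB is ruled out by rule 2; that leaves ADJ.
Position 5: ADJ is ruled out by rule 1; that leaves PREP.
The only consistent sequence is: PREP ADJ VERB PREP PREP.
Checking: rule 1 ok; rule 2 ok; rule 3 ok; rule 4 ok.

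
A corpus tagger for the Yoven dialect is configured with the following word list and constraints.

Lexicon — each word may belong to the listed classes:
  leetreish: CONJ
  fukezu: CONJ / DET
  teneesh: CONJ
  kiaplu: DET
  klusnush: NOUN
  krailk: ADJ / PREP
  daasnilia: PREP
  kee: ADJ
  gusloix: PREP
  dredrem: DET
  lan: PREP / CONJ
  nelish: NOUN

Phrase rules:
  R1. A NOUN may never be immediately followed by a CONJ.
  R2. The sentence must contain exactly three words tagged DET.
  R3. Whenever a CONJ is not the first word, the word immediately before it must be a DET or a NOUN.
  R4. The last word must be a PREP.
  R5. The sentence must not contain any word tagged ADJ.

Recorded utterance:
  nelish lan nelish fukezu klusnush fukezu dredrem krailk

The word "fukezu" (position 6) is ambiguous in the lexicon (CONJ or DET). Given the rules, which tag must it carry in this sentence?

DET

Candidates per position — 1:nelish {NOUN}; 2:lan {PREP,CONJ}; 3:nelish {NOUN}; 4:fukezu {CONJ,DET}; 5:klusnush {NOUN}; 6:fukezu {CONJ,DET}; 7:dredrem {DET}; 8:krailk {ADJ,PREP}.
Word 2 cannot be CONJ — rule 1 would then fail for every completion. It is PREP.
Word 4 cannot be CONJ — rule 1 would then fail for every completion. It is DET.
Word 6 cannot be CONJ — rule 1 would then fail for every completion. It is DET.
Word 8 cannot be ADJ — rule 4 would then fail for every completion. It is PREP.
The only consistent sequence is: NOUN PREP NOUN DET NOUN DET DET PREP.
Check: rule 1 ✓; rule 2 ✓; rule 3 ✓; rule 4 ✓; rule 5 ✓.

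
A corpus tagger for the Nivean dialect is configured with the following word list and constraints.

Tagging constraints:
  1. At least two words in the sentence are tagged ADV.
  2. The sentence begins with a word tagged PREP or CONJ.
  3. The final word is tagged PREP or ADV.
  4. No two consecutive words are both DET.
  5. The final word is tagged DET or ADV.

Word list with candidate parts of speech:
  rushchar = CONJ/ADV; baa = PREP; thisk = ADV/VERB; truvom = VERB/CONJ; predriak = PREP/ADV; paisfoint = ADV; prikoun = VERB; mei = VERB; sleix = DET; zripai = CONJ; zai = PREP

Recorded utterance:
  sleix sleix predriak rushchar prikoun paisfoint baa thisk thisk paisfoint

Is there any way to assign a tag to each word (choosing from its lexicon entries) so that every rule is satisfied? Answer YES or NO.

NO

Candidates per position — 1:sleix {DET}; 2:sleix {DET}; 3:predriak {PREP,ADV}; 4:rushchar {CONJ,ADV}; 5:prikoun {VERB}; 6:paisfoint {ADV}; 7:baa {PREP}; 8:thisk {ADV,VERB}; 9:thisk {ADV,VERB}; 10:paisfoint {ADV}.
Rule 2 cannot be satisfied by any choice of tags from the lexicon.
So there is no consistent tagging.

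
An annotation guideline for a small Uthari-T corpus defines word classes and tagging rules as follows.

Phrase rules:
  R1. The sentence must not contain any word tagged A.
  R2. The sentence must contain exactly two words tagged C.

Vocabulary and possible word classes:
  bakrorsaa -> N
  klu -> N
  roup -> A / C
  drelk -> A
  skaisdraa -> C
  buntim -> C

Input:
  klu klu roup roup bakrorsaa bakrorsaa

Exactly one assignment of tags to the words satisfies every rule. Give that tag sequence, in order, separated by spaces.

N N C C N N

Candidates per position — 1:klu {N}; 2:klu {N}; 3:roup {A,C}; 4:roup {A,C}; 5:bakrorsaa {N}; 6:bakrorsaa {N}.
Position 3: tagging it A would leave rule 1 unsatisfiable, so it must be C.
Position 4: tagging it A would leave rule 1 unsatisfiable, so it must be C.
So the tagging must be: N N C C N N.
Rule-by-rule: rule 1 satisfied; rule 2 satisfied.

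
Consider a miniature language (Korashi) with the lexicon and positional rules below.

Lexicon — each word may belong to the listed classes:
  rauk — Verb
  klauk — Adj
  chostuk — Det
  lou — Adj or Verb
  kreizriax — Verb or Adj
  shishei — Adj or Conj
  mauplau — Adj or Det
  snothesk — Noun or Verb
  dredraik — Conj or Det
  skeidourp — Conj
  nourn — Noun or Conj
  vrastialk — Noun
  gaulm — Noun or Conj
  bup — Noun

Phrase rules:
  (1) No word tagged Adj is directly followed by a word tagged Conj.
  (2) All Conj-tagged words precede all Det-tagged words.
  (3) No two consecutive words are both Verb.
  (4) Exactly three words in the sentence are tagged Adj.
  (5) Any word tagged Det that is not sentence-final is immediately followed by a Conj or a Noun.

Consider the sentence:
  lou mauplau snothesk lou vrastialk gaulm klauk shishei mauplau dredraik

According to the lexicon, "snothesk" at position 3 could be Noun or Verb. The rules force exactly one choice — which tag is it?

Candidates per position — 1:lou {Adj,Verb}; 2:mauplau {Adj,Det}; 3:snothesk {Noun,Verb}; 4:lou {Adj,Verb}; 5:vrastialk {Noun}; 6:gaulm {Noun,Conj}; 7:klauk {Adj}; 8:shishei {Adj,Conj}; 9:mauplau {Adj,Det}; 10:dredraik {Conj,Det}.
At position 8, choosing Conj makes rule 1 impossible to satisfy; hence Adj.
Position 3: the remaining choice is settled jointly with positions 1, 2, 4, 6, 9, 10 — only Noun at position 3 is part of a tagging that satisfies every rule.
The unique satisfying tagging is: Verb Det Noun Verb Noun Noun Adj Adj Adj Det.
Verifying each rule — rule 1 ok; rule 2 ok; rule 3 ok; rule 4 ok; rule 5 ok.

Noun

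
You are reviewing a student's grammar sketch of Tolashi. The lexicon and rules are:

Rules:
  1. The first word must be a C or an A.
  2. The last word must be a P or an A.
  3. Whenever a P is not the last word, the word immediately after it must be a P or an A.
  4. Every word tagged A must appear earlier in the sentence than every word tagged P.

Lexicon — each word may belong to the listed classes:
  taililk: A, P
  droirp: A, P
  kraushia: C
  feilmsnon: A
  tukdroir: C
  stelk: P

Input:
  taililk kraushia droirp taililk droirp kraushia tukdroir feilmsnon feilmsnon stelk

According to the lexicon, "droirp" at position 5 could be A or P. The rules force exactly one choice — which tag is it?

A

Candidates per position — 1:taililk {A,P}; 2:kraushia {C}; 3:droirp {A,P}; 4:taililk {A,P}; 5:droirp {A,P}; 6:kraushia {C}; 7:tukdroir {C}; 8:feilmsnon {A}; 9:feilmsnon {A}; 10:stelk {P}.
Word 1 cannot be P — rule 1 would then fail for every completion. It is A.
Word 3 cannot be P — rule 4 would then fail for every completion. It is A.
Word 4 cannot be P — rule 4 would then fail for every completion. It is A.
Word 5 cannot be P — rule 3 would then fail for every completion. It is A.
The only consistent sequence is: A C A A A C C A A P.
Checking: rule 1 holds; rule 2 holds; rule 3 holds; rule 4 holds.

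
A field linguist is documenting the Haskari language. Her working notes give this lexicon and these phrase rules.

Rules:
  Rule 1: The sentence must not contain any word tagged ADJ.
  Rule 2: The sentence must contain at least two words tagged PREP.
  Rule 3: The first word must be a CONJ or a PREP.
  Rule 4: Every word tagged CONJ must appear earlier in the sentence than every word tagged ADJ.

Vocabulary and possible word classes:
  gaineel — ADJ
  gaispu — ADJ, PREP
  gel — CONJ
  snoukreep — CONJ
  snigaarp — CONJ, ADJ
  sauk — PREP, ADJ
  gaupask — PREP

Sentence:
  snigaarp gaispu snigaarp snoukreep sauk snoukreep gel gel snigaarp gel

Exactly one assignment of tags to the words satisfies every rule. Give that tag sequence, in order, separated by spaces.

CONJ PREP CONJ CONJ PREP CONJ CONJ CONJ CONJ CONJ

Candidates per position — 1:snigaarp {CONJ,ADJ}; 2:gaispu {ADJ,PREP}; 3:snigaarp {CONJ,ADJ}; 4:snoukreep {CONJ}; 5:sauk {PREP,ADJ}; 6:snoukreep {CONJ}; 7:gel {CONJ}; 8:gel {CONJ}; 9:snigaarp {CONJ,ADJ}; 10:gel {CONJ}.
Position 1: tagging it ADJ would leave rule 1 unsatisfiable, so it must be CONJ.
Position 2: tagging it ADJ would leave rule 1 unsatisfiable, so it must be PREP.
Position 3: tagging it ADJ would leave rule 1 unsatisfiable, so it must be CONJ.
Position 5: tagging it ADJ would leave rule 1 unsatisfiable, so it must be PREP.
Position 9: tagging it ADJ would leave rule 1 unsatisfiable, so it must be CONJ.
The unique satisfying tagging is: CONJ PREP CONJ CONJ PREP CONJ CONJ CONJ CONJ CONJ.
Verifying each rule — rule 1 ok; rule 2 ok; rule 3 ok; rule 4 ok.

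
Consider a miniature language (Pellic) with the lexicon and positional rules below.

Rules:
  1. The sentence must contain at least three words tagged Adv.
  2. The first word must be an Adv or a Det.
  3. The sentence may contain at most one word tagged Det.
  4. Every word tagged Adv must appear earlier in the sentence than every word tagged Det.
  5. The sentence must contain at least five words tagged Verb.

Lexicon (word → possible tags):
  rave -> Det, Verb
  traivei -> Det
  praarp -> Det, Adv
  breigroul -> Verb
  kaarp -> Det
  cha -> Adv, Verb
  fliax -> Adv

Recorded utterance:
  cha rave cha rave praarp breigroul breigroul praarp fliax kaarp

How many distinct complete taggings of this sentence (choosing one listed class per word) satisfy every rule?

1

Candidates per position — 1:cha {Adv,Verb}; 2:rave {Det,Verb}; 3:cha {Adv,Verb}; 4:rave {Det,Verb}; 5:praarp {Det,Adv}; 6:breigroul {Verb}; 7:breigroul {Verb}; 8:praarp {Det,Adv}; 9:fliax {Adv}; 10:kaarp {Det}.
There are 64 candidate sequences in total.
The sequences that satisfy every rule: Adv Verb Verb Verb Adv Verb Verb Adv Adv Det.
Count = 1.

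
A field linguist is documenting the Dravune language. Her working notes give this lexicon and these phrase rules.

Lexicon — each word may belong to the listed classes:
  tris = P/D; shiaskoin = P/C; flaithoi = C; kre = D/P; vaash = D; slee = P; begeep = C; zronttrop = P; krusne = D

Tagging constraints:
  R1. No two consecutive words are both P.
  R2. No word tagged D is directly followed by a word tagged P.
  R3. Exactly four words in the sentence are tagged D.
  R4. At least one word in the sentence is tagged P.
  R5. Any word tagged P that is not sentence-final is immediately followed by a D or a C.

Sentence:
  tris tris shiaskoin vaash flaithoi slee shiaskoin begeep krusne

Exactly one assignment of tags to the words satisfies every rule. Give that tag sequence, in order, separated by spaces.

D D C D C P C C D

Candidates per position — 1:tris {P,D}; 2:tris {P,D}; 3:shiaskoin {P,C}; 4:vaash {D}; 5:flaithoi {C}; 6:slee {P}; 7:shiaskoin {P,C}; 8:begeep {C}; 9:krusne {D}.
At position 1, choosing P makes rule 3 impossible to satisfy; hence D.
At position 2, choosing P makes rule 2 impossible to satisfy; hence D.
At position 3, choosing P makes rule 2 impossible to satisfy; hence C.
At position 7, choosing P makes rule 1 impossible to satisfy; hence C.
So the tagging must be: D D C D C P C C D.
Rule-by-rule: rule 1 ✓; rule 2 ✓; rule 3 ✓; rule 4 ✓; rule 5 ✓.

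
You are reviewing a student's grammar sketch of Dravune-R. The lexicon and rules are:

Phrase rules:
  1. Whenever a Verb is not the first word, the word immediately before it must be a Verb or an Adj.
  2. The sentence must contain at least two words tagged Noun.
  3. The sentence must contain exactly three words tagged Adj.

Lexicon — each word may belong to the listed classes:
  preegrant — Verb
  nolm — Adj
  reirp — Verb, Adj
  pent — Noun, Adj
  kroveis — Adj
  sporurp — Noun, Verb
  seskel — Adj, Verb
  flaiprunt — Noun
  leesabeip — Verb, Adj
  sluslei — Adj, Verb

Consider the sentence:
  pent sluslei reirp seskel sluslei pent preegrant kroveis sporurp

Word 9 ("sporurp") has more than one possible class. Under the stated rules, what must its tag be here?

Candidates per position — 1:pent {Noun,Adj}; 2:sluslei {Adj,Verb}; 3:reirp {Verb,Adj}; 4:seskel {Adj,Verb}; 5:sluslei {Adj,Verb}; 6:pent {Noun,Adj}; 7:preegrant {Verb}; 8:kroveis {Adj}; 9:sporurp {Noun,Verb}.
At position 6, choosing Noun makes rule 1 impossible to satisfy; hence Adj.
At position 9, choosing Verb makes rule 2 impossible to satisfy; hence Noun.
At position 1, choosing Adj makes rule 2 impossible to satisfy; hence Noun.
At position 2, choosing Verb makes rule 1 impossible to satisfy; hence Adj.
At position 3, choosing Adj makes rule 3 impossible to satisfy; hence Verb.
At position 4, choosing Adj makes rule 3 impossible to satisfy; hence Verb.
At position 5, choosing Adj makes rule 3 impossible to satisfy; hence Verb.
That leaves exactly one tagging: Noun Adj Verb Verb Verb Adj Verb Adj Noun.
Check: rule 1 holds; rule 2 holds; rule 3 holds.

Noun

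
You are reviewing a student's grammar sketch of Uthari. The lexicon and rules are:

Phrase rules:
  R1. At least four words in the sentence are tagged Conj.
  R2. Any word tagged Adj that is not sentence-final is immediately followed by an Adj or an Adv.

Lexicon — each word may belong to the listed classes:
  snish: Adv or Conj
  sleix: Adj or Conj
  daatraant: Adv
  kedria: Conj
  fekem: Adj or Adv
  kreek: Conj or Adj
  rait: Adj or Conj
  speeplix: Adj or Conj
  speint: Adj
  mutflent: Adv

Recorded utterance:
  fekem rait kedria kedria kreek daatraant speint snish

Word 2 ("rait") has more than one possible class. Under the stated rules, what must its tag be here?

Conj

Candidates per position — 1:fekem {Adj,Adv}; 2:rait {Adj,Conj}; 3:kedria {Conj}; 4:kedria {Conj}; 5:kreek {Conj,Adj}; 6:daatraant {Adv}; 7:speint {Adj}; 8:snish {Adv,Conj}.
Position 1: Adj is ruled out by rule 2; that leaves Adv.
Position 2: Adj is ruled out by rule 2; that leaves Conj.
Position 8: Conj is ruled out by rule 2; that leaves Adv.
Position 5: Adj is ruled out by rule 1; that leaves Conj.
So the tagging must be: Adv Conj Conj Conj Conj Adv Adj Adv.
Verifying each rule — rule 1 ok; rule 2 ok.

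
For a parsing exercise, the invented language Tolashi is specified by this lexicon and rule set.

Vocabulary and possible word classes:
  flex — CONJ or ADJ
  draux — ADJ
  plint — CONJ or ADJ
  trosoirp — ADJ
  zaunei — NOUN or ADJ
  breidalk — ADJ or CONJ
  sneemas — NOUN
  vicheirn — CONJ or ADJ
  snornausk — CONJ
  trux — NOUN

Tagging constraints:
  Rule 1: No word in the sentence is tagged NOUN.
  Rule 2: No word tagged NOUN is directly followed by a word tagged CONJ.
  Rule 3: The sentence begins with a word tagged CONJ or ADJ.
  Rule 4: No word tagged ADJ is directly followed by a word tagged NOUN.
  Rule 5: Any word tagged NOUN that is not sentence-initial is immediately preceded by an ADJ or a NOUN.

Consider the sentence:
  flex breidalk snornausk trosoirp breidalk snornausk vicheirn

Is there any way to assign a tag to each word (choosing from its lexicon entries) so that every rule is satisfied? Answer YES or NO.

YES

Candidates per position — 1:flex {CONJ,ADJ}; 2:breidalk {ADJ,CONJ}; 3:snornausk {CONJ}; 4:trosoirp {ADJ}; 5:breidalk {ADJ,CONJ}; 6:snornausk {CONJ}; 7:vicheirn {CONJ,ADJ}.
One satisfying assignment: CONJ ADJ CONJ ADJ ADJ CONJ ADJ.
Checking: rule 1 ✓; rule 2 ✓; rule 3 ✓; rule 4 ✓; rule 5 ✓.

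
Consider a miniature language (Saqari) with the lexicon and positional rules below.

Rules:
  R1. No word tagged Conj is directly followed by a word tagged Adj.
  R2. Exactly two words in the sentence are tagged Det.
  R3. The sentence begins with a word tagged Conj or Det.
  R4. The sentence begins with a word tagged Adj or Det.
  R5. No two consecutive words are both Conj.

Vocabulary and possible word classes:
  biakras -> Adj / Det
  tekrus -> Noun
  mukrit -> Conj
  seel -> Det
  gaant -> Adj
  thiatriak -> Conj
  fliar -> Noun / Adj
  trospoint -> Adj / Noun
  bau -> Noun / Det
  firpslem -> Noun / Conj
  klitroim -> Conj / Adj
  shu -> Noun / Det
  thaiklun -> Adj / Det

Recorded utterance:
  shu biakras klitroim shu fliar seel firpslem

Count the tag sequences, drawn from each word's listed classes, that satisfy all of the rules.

Candidates per position — 1:shu {Noun,Det}; 2:biakras {Adj,Det}; 3:klitroim {Conj,Adj}; 4:shu {Noun,Det}; 5:fliar {Noun,Adj}; 6:seel {Det}; 7:firpslem {Noun,Conj}.
There are 64 candidate sequences in total.
Checking each against the rules leaves 8 sequences.
Count = 8.

8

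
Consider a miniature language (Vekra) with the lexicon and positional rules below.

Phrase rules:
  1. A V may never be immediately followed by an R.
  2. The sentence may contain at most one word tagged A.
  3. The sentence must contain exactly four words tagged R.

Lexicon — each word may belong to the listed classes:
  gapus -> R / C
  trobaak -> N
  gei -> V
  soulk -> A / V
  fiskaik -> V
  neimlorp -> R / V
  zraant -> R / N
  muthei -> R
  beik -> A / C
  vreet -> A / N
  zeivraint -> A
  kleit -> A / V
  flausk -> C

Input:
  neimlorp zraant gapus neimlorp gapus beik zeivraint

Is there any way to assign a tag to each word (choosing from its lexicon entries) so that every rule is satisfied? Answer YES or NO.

Candidates per position — 1:neimlorp {R,V}; 2:zraant {R,N}; 3:gapus {R,C}; 4:neimlorp {R,V}; 5:gapus {R,C}; 6:beik {A,C}; 7:zeivraint {A}.
One satisfying assignment: R R R R C C A.
Check: rule 1 ok; rule 2 ok; rule 3 ok.

YES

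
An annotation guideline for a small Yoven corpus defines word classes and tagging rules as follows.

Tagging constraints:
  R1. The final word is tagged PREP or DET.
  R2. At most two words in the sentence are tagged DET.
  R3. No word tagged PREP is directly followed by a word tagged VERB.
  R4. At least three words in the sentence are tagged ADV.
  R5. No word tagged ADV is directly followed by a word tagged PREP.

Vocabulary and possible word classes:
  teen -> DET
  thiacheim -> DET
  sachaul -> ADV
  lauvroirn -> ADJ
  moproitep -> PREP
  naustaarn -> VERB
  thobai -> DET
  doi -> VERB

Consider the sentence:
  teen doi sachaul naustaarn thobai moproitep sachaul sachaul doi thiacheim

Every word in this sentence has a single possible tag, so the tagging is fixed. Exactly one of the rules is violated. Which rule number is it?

Fixed tagging: DET VERB ADV VERB DET PREP ADV ADV VERB DET.
Checking each rule: R1 ok, R2 fails, R3 ok, R4 ok, R5 ok.
Only rule 2 fails.

2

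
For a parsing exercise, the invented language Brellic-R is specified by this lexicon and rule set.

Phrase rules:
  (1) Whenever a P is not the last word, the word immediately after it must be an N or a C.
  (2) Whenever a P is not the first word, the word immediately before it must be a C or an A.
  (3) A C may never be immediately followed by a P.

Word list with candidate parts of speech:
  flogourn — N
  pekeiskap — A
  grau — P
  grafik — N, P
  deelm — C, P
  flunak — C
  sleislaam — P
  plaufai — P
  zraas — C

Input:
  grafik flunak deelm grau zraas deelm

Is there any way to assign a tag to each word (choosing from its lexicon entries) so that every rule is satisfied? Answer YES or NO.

NO

Candidates per position — 1:grafik {N,P}; 2:flunak {C}; 3:deelm {C,P}; 4:grau {P}; 5:zraas {C}; 6:deelm {C,P}.
Rule 3 cannot be satisfied by any choice of tags from the lexicon.
So there is no consistent tagging.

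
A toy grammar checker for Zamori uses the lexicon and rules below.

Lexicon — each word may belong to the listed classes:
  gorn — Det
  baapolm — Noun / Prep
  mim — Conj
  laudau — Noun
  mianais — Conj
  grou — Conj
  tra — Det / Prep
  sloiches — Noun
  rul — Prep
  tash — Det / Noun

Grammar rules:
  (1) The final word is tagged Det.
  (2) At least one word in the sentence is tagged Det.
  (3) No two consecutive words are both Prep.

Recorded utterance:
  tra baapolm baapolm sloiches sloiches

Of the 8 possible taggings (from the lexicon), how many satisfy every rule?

Candidates per position — 1:tra {Det,Prep}; 2:baapolm {Noun,Prep}; 3:baapolm {Noun,Prep}; 4:sloiches {Noun}; 5:sloiches {Noun}.
There are 8 candidate sequences in total.
Rule 1 cannot be satisfied by any choice of tags from the lexicon.
So there is no consistent tagging.
Count = 0.

0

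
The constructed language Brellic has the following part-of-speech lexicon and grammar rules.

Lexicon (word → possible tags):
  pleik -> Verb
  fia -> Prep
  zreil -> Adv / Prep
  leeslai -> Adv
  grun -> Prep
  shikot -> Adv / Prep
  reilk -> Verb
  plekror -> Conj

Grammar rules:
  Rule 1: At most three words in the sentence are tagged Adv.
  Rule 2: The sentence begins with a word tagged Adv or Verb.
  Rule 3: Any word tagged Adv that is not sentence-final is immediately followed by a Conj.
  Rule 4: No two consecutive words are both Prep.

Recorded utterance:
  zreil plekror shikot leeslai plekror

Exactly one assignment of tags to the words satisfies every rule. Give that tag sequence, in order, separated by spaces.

Adv Conj Prep Adv Conj

Candidates per position — 1:zreil {Adv,Prep}; 2:plekror {Conj}; 3:shikot {Adv,Prep}; 4:leeslai {Adv}; 5:plekror {Conj}.
Position 1: tagging it Prep would leave rule 2 unsatisfiable, so it must be Adv.
Position 3: tagging it Adv would leave rule 3 unsatisfiable, so it must be Prep.
The unique satisfying tagging is: Adv Conj Prep Adv Conj.
Verifying each rule — rule 1 holds; rule 2 holds; rule 3 holds; rule 4 holds.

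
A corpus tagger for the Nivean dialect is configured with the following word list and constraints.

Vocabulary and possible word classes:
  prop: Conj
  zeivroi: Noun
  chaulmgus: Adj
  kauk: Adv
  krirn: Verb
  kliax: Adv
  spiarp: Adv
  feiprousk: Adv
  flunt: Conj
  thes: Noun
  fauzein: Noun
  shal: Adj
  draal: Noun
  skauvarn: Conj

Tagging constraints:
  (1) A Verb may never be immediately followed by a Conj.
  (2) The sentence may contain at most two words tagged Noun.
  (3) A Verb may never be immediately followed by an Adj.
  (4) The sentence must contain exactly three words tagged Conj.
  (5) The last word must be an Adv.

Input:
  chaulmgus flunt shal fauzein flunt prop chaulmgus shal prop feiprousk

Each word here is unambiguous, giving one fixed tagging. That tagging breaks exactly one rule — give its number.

4

Fixed tagging: Adj Conj Adj Noun Conj Conj Adj Adj Conj Adv.
Checking each rule: R1 pass, R2 pass, R3 pass, R4 fail, R5 pass.
Only rule 4 fails.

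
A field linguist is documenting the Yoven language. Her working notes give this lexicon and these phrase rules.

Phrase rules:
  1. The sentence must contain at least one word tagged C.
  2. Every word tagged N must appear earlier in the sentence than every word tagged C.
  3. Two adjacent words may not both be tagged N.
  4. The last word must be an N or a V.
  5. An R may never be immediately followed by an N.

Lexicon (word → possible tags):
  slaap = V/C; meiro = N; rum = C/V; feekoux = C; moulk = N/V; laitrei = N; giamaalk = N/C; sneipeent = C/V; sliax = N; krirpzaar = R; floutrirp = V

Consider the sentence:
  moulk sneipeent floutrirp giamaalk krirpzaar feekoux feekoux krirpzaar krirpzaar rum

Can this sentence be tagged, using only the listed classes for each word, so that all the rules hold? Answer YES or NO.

YES

Candidates per position — 1:moulk {N,V}; 2:sneipeent {C,V}; 3:floutrirp {V}; 4:giamaalk {N,C}; 5:krirpzaar {R}; 6:feekoux {C}; 7:feekoux {C}; 8:krirpzaar {R}; 9:krirpzaar {R}; 10:rum {C,V}.
One satisfying assignment: N C V C R C C R R V.
Verifying each rule — rule 1 ok; rule 2 ok; rule 3 ok; rule 4 ok; rule 5 ok.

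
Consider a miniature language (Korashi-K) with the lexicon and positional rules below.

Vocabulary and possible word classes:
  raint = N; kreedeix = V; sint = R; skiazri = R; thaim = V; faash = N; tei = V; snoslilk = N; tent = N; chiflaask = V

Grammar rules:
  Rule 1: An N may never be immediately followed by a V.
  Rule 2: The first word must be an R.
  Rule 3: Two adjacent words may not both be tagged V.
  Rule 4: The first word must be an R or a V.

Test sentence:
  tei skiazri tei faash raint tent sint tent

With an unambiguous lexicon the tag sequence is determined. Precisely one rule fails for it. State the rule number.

2

Fixed tagging: V R V N N N R N.
Rule check: R1 ✓, R2 ✗, R3 ✓, R4 ✓.
Only rule 2 fails.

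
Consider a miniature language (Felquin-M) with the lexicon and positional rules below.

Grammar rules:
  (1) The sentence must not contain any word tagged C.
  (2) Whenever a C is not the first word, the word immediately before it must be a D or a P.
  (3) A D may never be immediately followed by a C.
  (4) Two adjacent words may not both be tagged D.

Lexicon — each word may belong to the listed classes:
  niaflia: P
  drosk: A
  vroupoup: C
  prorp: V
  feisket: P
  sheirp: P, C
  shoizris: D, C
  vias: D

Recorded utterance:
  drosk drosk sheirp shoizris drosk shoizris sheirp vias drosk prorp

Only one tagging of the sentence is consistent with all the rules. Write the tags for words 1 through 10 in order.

A A P D A D P D A V

Candidates per position — 1:drosk {A}; 2:drosk {A}; 3:sheirp {P,C}; 4:shoizris {D,C}; 5:drosk {A}; 6:shoizris {D,C}; 7:sheirp {P,C}; 8:vias {D}; 9:drosk {A}; 10:prorp {V}.
Position 3: tagging it C would leave rule 1 unsatisfiable, so it must be P.
Position 4: tagging it C would leave rule 1 unsatisfiable, so it must be D.
Position 6: tagging it C would leave rule 1 unsatisfiable, so it must be D.
Position 7: tagging it C would leave rule 1 unsatisfiable, so it must be P.
That leaves exactly one tagging: A A P D A D P D A V.
Rule-by-rule: rule 1 satisfied; rule 2 satisfied; rule 3 satisfied; rule 4 satisfied.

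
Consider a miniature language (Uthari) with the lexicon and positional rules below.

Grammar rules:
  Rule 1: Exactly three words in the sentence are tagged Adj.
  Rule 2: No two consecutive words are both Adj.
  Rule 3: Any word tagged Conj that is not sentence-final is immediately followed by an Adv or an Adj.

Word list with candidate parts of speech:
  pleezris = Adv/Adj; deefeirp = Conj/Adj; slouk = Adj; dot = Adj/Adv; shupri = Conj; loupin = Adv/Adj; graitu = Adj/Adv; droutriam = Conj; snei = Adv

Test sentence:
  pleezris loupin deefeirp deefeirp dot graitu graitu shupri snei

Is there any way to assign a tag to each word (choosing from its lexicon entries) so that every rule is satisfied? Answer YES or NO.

Candidates per position — 1:pleezris {Adv,Adj}; 2:loupin {Adv,Adj}; 3:deefeirp {Conj,Adj}; 4:deefeirp {Conj,Adj}; 5:dot {Adj,Adv}; 6:graitu {Adj,Adv}; 7:graitu {Adj,Adv}; 8:shupri {Conj}; 9:snei {Adv}.
One satisfying assignment: Adj Adv Adj Conj Adv Adv Adj Conj Adv.
Checking: rule 1 holds; rule 2 holds; rule 3 holds.

YES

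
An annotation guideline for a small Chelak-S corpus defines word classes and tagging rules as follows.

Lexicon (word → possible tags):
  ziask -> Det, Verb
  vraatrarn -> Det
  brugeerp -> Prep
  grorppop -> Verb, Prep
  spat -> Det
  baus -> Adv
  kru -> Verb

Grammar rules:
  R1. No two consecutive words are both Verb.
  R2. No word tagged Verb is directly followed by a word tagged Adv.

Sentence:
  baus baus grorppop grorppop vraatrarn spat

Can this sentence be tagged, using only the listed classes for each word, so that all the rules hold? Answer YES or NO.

Candidates per position — 1:baus {Adv}; 2:baus {Adv}; 3:grorppop {Verb,Prep}; 4:grorppop {Verb,Prep}; 5:vraatrarn {Det}; 6:spat {Det}.
One satisfying assignment: Adv Adv Verb Prep Det Det.
Rule-by-rule: rule 1 ✓; rule 2 ✓.

YES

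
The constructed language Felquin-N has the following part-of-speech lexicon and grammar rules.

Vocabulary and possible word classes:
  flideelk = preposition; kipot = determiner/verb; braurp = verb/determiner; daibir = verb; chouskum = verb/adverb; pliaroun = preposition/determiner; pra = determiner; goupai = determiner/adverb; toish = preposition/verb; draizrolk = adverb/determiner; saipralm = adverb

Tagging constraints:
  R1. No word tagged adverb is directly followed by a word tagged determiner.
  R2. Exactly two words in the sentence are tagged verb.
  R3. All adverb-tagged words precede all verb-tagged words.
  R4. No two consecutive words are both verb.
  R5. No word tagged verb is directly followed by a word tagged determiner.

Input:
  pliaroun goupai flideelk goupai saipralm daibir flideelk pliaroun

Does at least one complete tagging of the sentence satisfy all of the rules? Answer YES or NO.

Candidates per position — 1:pliaroun {preposition,determiner}; 2:goupai {determiner,adverb}; 3:flideelk {preposition}; 4:goupai {determiner,adverb}; 5:saipralm {adverb}; 6:daibir {verb}; 7:flideelk {preposition}; 8:pliaroun {preposition,determiner}.
Rule 2 cannot be satisfied by any choice of tags from the lexicon.
So there is no consistent tagging.

NO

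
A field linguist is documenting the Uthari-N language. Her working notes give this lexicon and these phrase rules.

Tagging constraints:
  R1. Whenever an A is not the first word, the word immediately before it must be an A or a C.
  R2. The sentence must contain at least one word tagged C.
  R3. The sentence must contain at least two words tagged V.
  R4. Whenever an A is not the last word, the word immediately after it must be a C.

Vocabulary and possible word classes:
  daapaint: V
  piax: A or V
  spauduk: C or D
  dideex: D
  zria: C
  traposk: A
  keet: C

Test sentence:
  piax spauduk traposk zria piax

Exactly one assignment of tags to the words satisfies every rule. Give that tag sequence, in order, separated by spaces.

Candidates per position — 1:piax {A,V}; 2:spauduk {C,D}; 3:traposk {A}; 4:zria {C}; 5:piax {A,V}.
Position 1: A is ruled out by rule 3; that leaves V.
Position 2: D is ruled out by rule 1; that leaves C.
Position 5: A is ruled out by rule 3; that leaves V.
So the tagging must be: V C A C V.
Check: rule 1 holds; rule 2 holds; rule 3 holds; rule 4 holds.

V C A C V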